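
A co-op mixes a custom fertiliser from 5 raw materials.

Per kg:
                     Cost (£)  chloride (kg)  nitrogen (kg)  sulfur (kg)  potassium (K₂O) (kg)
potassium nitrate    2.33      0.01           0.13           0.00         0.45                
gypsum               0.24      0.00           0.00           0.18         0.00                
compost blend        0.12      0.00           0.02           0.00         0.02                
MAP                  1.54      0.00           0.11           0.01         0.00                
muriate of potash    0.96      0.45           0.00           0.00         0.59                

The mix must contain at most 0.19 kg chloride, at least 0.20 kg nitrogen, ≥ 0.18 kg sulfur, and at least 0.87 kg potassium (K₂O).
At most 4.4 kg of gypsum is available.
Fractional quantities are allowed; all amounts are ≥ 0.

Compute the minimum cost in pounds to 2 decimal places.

Set it up as a linear program. Let x1 = kg of potassium nitrate, x2 = kg of gypsum, x3 = kg of compost blend, x4 = kg of MAP, x5 = kg of muriate of potash.
min 2.33x1 + 0.24x2 + 0.12x3 + 1.54x4 + 0.96x5 s.t.:
  0.01x1 + 0.45x5 ≤ 0.19   (chloride)
  0.13x1 + 0.02x3 + 0.11x4 ≥ 0.2   (nitrogen)
  0.18x2 + 0.01x4 ≥ 0.18   (sulfur)
  0.45x1 + 0.02x3 + 0.59x5 ≥ 0.87   (potassium (K₂O))
  x2 ≤ 4.4
  x1, x2, x3, x4, x5 ≥ 0.
At the optimum only potassium nitrate, gypsum, compost blend, muriate of potash are positive (MAP = 0). Binding constraints: chloride, nitrogen, sulfur, potassium (K₂O).
So potassium nitrate = 1.371 kg, gypsum = 1 kg, compost blend = 1.085 kg, muriate of potash = 0.3917 kg.
Cost = 2.33·1.371 + 0.24·1 + 0.12·1.085 + 0.96·0.3917 = 3.9407.

£3.94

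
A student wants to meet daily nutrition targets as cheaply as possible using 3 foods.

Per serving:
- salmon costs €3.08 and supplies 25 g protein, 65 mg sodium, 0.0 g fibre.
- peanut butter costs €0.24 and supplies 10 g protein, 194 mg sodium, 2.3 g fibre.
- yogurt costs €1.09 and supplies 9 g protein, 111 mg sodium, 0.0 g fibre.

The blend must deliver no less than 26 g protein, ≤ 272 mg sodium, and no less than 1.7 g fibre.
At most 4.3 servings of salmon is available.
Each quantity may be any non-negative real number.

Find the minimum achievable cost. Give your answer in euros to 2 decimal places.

€2.00

Let x1 = servings of salmon, x2 = servings of peanut butter, x3 = servings of yogurt.
Minimize 3.08x1 + 0.24x2 + 1.09x3 subject to:
  25x1 + 10x2 + 9x3 ≥ 26   (protein)
  65x1 + 194x2 + 111x3 ≤ 272   (sodium)
  2.3x2 ≥ 1.7   (fibre)
  x1 ≤ 4.3
  x1, x2, x3 ≥ 0.
At the optimum only salmon, peanut butter are positive (yogurt = 0). There the protein and sodium constraints are tight.
Solving gives x1 = 0.5533, x2 = 1.217.
Cost = 3.08·0.5533 + 0.24·1.217 = 1.9962.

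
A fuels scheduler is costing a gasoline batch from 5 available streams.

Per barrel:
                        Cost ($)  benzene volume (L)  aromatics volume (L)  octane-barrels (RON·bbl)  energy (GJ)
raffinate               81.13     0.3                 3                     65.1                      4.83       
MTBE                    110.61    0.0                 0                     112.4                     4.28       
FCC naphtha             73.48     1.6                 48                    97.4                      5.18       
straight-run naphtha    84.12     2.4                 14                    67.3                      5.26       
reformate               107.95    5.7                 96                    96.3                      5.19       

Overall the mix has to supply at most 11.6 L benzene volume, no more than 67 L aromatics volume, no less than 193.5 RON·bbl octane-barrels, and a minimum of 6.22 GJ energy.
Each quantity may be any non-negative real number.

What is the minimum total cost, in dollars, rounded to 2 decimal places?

$159.20

Treat it as an LP. Let x1 = barrels of raffinate, x2 = barrels of MTBE, x3 = barrels of FCC naphtha, x4 = barrels of straight-run naphtha, x5 = barrels of reformate.
min 81.13x1 + 110.61x2 + 73.48x3 + 84.12x4 + 107.95x5 with:
  0.3x1 + 1.6x3 + 2.4x4 + 5.7x5 ≤ 11.6   (benzene volume)
  3x1 + 48x3 + 14x4 + 96x5 ≤ 67   (aromatics volume)
  65.1x1 + 112.4x2 + 97.4x3 + 67.3x4 + 96.3x5 ≥ 193.5   (octane-barrels)
  4.83x1 + 4.28x2 + 5.18x3 + 5.26x4 + 5.19x5 ≥ 6.22   (energy)
  x1, x2, x3, x4, x5 ≥ 0.
The cheapest feasible vertex uses only MTBE, FCC naphtha; raffinate, straight-run naphtha, reformate are not used. The aromatics volume and octane-barrels requirements are met with equality.
Optimal quantities: MTBE = 0.511974 barrels, FCC naphtha = 1.39583 barrels.
Objective = 110.61·0.511974 + 73.48·1.39583 = 159.19503.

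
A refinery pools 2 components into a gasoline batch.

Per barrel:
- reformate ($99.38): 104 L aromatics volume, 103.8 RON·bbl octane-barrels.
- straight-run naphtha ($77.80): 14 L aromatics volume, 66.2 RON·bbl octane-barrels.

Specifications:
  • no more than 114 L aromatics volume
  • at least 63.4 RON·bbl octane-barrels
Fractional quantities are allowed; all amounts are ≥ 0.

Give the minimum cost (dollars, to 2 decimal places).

Let x1 = barrels of reformate, x2 = barrels of straight-run naphtha.
Minimize 99.38x1 + 77.8x2 s.t.:
  104x1 + 14x2 ≤ 114   (aromatics volume)
  103.8x1 + 66.2x2 ≥ 63.4   (octane-barrels)
  x1, x2 ≥ 0.
At the optimum only reformate is positive (straight-run naphtha = 0). Binding constraint: octane-barrels.
Optimal quantities: reformate = 0.6108 barrels.
Hence cost = 99.38·0.6108 = $60.7013.

$60.70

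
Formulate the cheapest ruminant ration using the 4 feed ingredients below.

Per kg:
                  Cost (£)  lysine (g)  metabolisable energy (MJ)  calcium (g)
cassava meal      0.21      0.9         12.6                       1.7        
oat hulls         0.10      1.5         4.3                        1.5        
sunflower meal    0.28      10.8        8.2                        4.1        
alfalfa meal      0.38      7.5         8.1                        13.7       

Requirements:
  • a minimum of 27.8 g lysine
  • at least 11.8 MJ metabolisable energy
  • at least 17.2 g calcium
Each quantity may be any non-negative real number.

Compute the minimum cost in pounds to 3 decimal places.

Treat it as an LP. Let x1 = kg of cassava meal, x2 = kg of oat hulls, x3 = kg of sunflower meal, x4 = kg of alfalfa meal.
Minimize 0.21x1 + 0.1x2 + 0.28x3 + 0.38x4 subject to:
  0.9x1 + 1.5x2 + 10.8x3 + 7.5x4 ≥ 27.8   (lysine)
  12.6x1 + 4.3x2 + 8.2x3 + 8.1x4 ≥ 11.8   (metabolisable energy)
  1.7x1 + 1.5x2 + 4.1x3 + 13.7x4 ≥ 17.2   (calcium)
  x1, x2, x3, x4 ≥ 0.
The cheapest feasible vertex uses only sunflower meal, alfalfa meal; cassava meal, oat hulls are not used. There the lysine and calcium constraints are tight.
Solving gives x3 = 2.149, x4 = 0.6124.
Total cost: 0.28·2.149 + 0.38·0.6124 = 0.83443.

£0.834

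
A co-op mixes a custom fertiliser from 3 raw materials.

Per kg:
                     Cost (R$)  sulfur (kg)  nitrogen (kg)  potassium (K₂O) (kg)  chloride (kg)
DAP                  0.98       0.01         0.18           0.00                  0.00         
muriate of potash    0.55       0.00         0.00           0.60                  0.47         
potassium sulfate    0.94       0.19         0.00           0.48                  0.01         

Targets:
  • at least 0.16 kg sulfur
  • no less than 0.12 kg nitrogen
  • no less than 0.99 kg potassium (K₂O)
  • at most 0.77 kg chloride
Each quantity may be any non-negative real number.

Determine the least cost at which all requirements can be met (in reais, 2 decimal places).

Let x1 = kg of DAP, x2 = kg of muriate of potash, x3 = kg of potassium sulfate.
Minimize 0.98x1 + 0.55x2 + 0.94x3 subject to:
  0.01x1 + 0.19x3 ≥ 0.16   (sulfur)
  0.18x1 ≥ 0.12   (nitrogen)
  0.6x2 + 0.48x3 ≥ 0.99   (potassium (K₂O))
  0.47x2 + 0.01x3 ≤ 0.77   (chloride)
  x1, x2, x3 ≥ 0.
All 3 inputs are positive at the optimum. There the sulfur, nitrogen, potassium (K₂O) constraints are tight.
So DAP = 0.6667 kg, muriate of potash = 1.004 kg, potassium sulfate = 0.807 kg.
Objective = 0.98·0.6667 + 0.55·1.004 + 0.94·0.807 = 1.9641.

R$1.96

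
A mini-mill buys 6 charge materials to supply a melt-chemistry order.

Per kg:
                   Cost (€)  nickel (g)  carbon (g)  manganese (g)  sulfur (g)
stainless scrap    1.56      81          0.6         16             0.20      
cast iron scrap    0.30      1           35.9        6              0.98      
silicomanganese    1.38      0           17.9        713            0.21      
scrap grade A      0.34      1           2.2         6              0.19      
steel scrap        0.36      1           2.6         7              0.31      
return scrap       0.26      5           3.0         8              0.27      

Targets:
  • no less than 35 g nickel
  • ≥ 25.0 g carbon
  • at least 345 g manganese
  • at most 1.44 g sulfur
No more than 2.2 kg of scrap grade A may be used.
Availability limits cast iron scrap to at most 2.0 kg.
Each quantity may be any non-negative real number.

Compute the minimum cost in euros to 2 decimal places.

€1.45

This is a linear program. Let x1 = kg of stainless scrap, x2 = kg of cast iron scrap, x3 = kg of silicomanganese, x4 = kg of scrap grade A, x5 = kg of steel scrap, x6 = kg of return scrap.
Minimize 1.56x1 + 0.3x2 + 1.38x3 + 0.34x4 + 0.36x5 + 0.26x6 with:
  81x1 + 1x2 + 1x4 + 1x5 + 5x6 ≥ 35   (nickel)
  0.6x1 + 35.9x2 + 17.9x3 + 2.2x4 + 2.6x5 + 3x6 ≥ 25   (carbon)
  16x1 + 6x2 + 713x3 + 6x4 + 7x5 + 8x6 ≥ 345   (manganese)
  0.2x1 + 0.98x2 + 0.21x3 + 0.19x4 + 0.31x5 + 0.27x6 ≤ 1.44   (sulfur)
  x4 ≤ 2.2
  x2 ≤ 2
  x1, x2, x3, x4, x5, x6 ≥ 0.
At the optimum only stainless scrap, cast iron scrap, silicomanganese are positive (scrap grade A, steel scrap, return scrap = 0). Binding constraints: nickel, carbon, manganese.
So stainless scrap = 0.4265 kg, cast iron scrap = 0.4547 kg, silicomanganese = 0.4705 kg.
Total cost: 1.56·0.4265 + 0.3·0.4547 + 1.38·0.4705 = 1.4510.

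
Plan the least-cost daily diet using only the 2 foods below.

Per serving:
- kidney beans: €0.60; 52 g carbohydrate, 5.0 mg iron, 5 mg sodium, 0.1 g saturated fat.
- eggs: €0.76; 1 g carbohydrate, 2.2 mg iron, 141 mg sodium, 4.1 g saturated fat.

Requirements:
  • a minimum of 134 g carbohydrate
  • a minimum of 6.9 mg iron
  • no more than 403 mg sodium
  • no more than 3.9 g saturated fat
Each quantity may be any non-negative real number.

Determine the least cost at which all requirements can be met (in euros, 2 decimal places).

€1.55

This is a linear program. Let x1 = servings of kidney beans, x2 = servings of eggs.
Minimise 0.6x1 + 0.76x2 subject to:
  52x1 + 1x2 ≥ 134   (carbohydrate)
  5x1 + 2.2x2 ≥ 6.9   (iron)
  5x1 + 141x2 ≤ 403   (sodium)
  0.1x1 + 4.1x2 ≤ 3.9   (saturated fat)
  x1, x2 ≥ 0.
The optimal basis is {kidney beans}; eggs drops out. Binding constraint: carbohydrate.
So kidney beans = 2.577 servings.
Cost = 0.6·2.577 = 1.5462.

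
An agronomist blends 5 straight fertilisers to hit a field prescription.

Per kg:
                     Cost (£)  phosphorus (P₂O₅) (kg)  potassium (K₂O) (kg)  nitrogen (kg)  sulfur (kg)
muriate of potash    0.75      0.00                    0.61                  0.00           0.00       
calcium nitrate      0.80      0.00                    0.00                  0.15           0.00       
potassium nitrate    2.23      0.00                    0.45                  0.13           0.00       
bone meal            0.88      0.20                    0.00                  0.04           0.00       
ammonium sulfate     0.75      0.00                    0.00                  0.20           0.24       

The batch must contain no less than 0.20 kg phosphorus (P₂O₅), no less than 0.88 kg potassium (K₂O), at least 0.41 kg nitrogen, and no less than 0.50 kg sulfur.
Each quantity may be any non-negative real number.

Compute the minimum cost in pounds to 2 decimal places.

£3.52

Treat it as an LP. Let x1 = kg of muriate of potash, x2 = kg of calcium nitrate, x3 = kg of potassium nitrate, x4 = kg of bone meal, x5 = kg of ammonium sulfate.
Minimise 0.75x1 + 0.8x2 + 2.23x3 + 0.88x4 + 0.75x5 s.t.:
  0.2x4 ≥ 0.2   (phosphorus (P₂O₅))
  0.61x1 + 0.45x3 ≥ 0.88   (potassium (K₂O))
  0.15x2 + 0.13x3 + 0.04x4 + 0.2x5 ≥ 0.41   (nitrogen)
  0.24x5 ≥ 0.5   (sulfur)
  x1, x2, x3, x4, x5 ≥ 0.
The cheapest feasible vertex uses only muriate of potash, bone meal, ammonium sulfate; calcium nitrate, potassium nitrate are not used. The phosphorus (P₂O₅), potassium (K₂O), sulfur requirements are met with equality.
Solving gives x1 = 1.443, x4 = 1, x5 = 2.083.
Hence cost = 0.75·1.443 + 0.88·1 + 0.75·2.083 = £3.5245.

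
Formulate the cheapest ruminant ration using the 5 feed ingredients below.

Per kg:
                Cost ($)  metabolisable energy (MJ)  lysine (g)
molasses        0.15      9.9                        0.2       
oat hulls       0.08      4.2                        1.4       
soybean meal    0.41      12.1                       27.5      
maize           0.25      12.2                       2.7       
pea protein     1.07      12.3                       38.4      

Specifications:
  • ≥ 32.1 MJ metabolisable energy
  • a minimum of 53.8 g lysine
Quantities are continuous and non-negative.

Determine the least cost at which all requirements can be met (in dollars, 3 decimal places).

Let x1 = kg of molasses, x2 = kg of oat hulls, x3 = kg of soybean meal, x4 = kg of maize, x5 = kg of pea protein.
Minimise 0.15x1 + 0.08x2 + 0.41x3 + 0.25x4 + 1.07x5 subject to:
  9.9x1 + 4.2x2 + 12.1x3 + 12.2x4 + 12.3x5 ≥ 32.1   (metabolisable energy)
  0.2x1 + 1.4x2 + 27.5x3 + 2.7x4 + 38.4x5 ≥ 53.8   (lysine)
  x1, x2, x3, x4, x5 ≥ 0.
The minimum-cost mix takes nothing from oat hulls, maize, pea protein — only molasses, soybean meal. The metabolisable energy and lysine requirements are met with equality.
Optimal quantities: molasses = 0.8589 kg, soybean meal = 1.95 kg.
Hence cost = 0.15·0.8589 + 0.41·1.95 = $0.92834.

$0.928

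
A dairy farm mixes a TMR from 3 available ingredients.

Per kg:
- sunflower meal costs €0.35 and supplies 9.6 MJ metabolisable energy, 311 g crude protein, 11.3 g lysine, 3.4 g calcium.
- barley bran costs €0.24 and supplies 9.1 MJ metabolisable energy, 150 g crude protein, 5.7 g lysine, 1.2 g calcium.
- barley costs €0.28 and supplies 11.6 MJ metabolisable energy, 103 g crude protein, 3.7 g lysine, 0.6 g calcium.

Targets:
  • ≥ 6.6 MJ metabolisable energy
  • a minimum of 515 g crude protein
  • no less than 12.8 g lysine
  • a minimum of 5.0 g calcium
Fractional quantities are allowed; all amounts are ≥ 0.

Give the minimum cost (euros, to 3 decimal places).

€0.580

This is a linear program. Let x1 = kg of sunflower meal, x2 = kg of barley bran, x3 = kg of barley.
min 0.35x1 + 0.24x2 + 0.28x3 s.t.:
  9.6x1 + 9.1x2 + 11.6x3 ≥ 6.6   (metabolisable energy)
  311x1 + 150x2 + 103x3 ≥ 515   (crude protein)
  11.3x1 + 5.7x2 + 3.7x3 ≥ 12.8   (lysine)
  3.4x1 + 1.2x2 + 0.6x3 ≥ 5   (calcium)
  x1, x2, x3 ≥ 0.
At the optimum only sunflower meal is positive (barley bran, barley = 0). The crude protein requirement is met with equality.
That vertex is x1 = 1.656.
Total cost: 0.35·1.656 = 0.57960.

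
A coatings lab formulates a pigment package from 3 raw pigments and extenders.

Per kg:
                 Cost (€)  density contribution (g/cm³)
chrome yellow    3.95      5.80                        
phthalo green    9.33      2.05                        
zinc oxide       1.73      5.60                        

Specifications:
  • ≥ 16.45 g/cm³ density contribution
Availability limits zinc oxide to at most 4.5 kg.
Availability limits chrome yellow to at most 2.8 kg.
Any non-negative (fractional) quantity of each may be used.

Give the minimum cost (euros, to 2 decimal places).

Set it up as a linear program. Let x1 = kg of chrome yellow, x2 = kg of phthalo green, x3 = kg of zinc oxide.
Minimise 3.95x1 + 9.33x2 + 1.73x3 s.t.:
  5.8x1 + 2.05x2 + 5.6x3 ≥ 16.45   (density contribution)
  x3 ≤ 4.5
  x1 ≤ 2.8
  x1, x2, x3 ≥ 0.
The optimal basis is {zinc oxide}; chrome yellow, phthalo green drop out. The density contribution requirement is met with equality.
Optimal quantities: zinc oxide = 2.938 kg.
Total cost: 1.73·2.938 = 5.0827.

€5.08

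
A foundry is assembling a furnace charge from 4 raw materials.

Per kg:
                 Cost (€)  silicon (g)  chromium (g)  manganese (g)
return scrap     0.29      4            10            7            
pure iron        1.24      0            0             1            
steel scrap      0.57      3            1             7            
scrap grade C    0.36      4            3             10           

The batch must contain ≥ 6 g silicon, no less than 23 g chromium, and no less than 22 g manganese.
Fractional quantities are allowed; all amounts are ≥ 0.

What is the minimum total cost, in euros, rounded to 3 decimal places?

€0.871

Set it up as a linear program. Let x1 = kg of return scrap, x2 = kg of pure iron, x3 = kg of steel scrap, x4 = kg of scrap grade C.
min 0.29x1 + 1.24x2 + 0.57x3 + 0.36x4 with:
  4x1 + 3x3 + 4x4 ≥ 6   (silicon)
  10x1 + 1x3 + 3x4 ≥ 23   (chromium)
  7x1 + 1x2 + 7x3 + 10x4 ≥ 22   (manganese)
  x1, x2, x3, x4 ≥ 0.
The minimum-cost mix takes nothing from pure iron, steel scrap — only return scrap, scrap grade C. There the chromium and manganese constraints are tight.
Solving gives x1 = 2.076, x4 = 0.7468.
Hence cost = 0.29·2.076 + 0.36·0.7468 = €0.87089.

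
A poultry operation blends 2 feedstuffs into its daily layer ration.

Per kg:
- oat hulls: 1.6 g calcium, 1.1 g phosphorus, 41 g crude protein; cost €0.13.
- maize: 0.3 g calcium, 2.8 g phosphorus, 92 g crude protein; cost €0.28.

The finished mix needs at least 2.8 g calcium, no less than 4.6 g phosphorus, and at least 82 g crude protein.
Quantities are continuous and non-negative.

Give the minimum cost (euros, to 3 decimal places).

€0.491

Let x1 = kg of oat hulls, x2 = kg of maize.
min 0.13x1 + 0.28x2 with:
  1.6x1 + 0.3x2 ≥ 2.8   (calcium)
  1.1x1 + 2.8x2 ≥ 4.6   (phosphorus)
  41x1 + 92x2 ≥ 82   (crude protein)
  x1, x2 ≥ 0.
Both inputs are positive at the optimum. Binding constraints: calcium and phosphorus.
That vertex is x1 = 1.557, x2 = 1.031.
Total cost: 0.13·1.557 + 0.28·1.031 = 0.49109.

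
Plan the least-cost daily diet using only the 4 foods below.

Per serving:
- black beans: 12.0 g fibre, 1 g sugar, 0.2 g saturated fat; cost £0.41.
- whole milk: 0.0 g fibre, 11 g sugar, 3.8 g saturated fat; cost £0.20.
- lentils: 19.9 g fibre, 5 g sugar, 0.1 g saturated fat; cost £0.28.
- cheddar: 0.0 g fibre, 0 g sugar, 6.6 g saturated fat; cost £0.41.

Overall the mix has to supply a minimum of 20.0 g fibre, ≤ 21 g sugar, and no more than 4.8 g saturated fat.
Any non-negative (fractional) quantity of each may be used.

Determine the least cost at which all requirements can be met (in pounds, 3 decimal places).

Set it up as a linear program. Let x1 = servings of black beans, x2 = servings of whole milk, x3 = servings of lentils, x4 = servings of cheddar.
min 0.41x1 + 0.2x2 + 0.28x3 + 0.41x4 subject to:
  12x1 + 19.9x3 ≥ 20   (fibre)
  1x1 + 11x2 + 5x3 ≤ 21   (sugar)
  0.2x1 + 3.8x2 + 0.1x3 + 6.6x4 ≤ 4.8   (saturated fat)
  x1, x2, x3, x4 ≥ 0.
At the optimum only lentils is positive (black beans, whole milk, cheddar = 0). The fibre requirement is met with equality.
Optimal quantities: lentils = 1.005 servings.
Hence cost = 0.28·1.005 = £0.28140.

£0.281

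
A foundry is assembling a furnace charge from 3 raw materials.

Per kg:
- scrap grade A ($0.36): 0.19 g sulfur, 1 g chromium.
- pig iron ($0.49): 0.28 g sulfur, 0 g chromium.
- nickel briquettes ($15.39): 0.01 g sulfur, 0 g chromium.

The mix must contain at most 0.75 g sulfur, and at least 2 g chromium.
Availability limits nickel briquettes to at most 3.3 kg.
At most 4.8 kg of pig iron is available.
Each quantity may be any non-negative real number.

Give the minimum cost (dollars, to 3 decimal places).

Treat it as an LP. Let x1 = kg of scrap grade A, x2 = kg of pig iron, x3 = kg of nickel briquettes.
min 0.36x1 + 0.49x2 + 15.39x3 s.t.:
  0.19x1 + 0.28x2 + 0.01x3 ≤ 0.75   (sulfur)
  1x1 ≥ 2   (chromium)
  x3 ≤ 3.3
  x2 ≤ 4.8
  x1, x2, x3 ≥ 0.
The optimal basis is {scrap grade A}; pig iron, nickel briquettes drop out. The chromium requirement is met with equality.
Solving gives x1 = 2.
Total cost: 0.36·2 = 0.72000.

$0.720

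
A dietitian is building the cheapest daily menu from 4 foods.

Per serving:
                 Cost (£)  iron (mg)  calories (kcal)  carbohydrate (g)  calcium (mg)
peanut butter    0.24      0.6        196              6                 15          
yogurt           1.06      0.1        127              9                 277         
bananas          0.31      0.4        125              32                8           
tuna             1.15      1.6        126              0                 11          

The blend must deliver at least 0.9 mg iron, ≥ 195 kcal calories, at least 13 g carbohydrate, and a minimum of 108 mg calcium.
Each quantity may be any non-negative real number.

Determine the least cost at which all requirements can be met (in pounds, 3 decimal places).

Let x1 = servings of peanut butter, x2 = servings of yogurt, x3 = servings of bananas, x4 = servings of tuna.
Minimise 0.24x1 + 1.06x2 + 0.31x3 + 1.15x4 subject to:
  0.6x1 + 0.1x2 + 0.4x3 + 1.6x4 ≥ 0.9   (iron)
  196x1 + 127x2 + 125x3 + 126x4 ≥ 195   (calories)
  6x1 + 9x2 + 32x3 ≥ 13   (carbohydrate)
  15x1 + 277x2 + 8x3 + 11x4 ≥ 108   (calcium)
  x1, x2, x3, x4 ≥ 0.
At the optimum only peanut butter, yogurt, bananas are positive (tuna = 0). Binding constraints: iron, carbohydrate, calcium.
That vertex is x1 = 1.412, x2 = 0.3119, x3 = 0.05375.
Objective = 0.24·1.412 + 1.06·0.3119 + 0.31·0.05375 = 0.68616.

£0.686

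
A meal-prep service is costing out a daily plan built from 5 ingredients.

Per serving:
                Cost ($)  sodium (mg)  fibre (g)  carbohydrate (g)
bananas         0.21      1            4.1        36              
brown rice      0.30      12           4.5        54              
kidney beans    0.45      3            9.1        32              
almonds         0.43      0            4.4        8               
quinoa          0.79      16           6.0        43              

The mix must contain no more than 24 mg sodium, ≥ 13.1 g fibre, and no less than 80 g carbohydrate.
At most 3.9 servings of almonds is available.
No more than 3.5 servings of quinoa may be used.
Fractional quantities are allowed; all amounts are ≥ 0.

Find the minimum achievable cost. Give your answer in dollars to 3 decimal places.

$0.659

Let x1 = servings of bananas, x2 = servings of brown rice, x3 = servings of kidney beans, x4 = servings of almonds, x5 = servings of quinoa.
Minimise 0.21x1 + 0.3x2 + 0.45x3 + 0.43x4 + 0.79x5 subject to:
  1x1 + 12x2 + 3x3 + 16x5 ≤ 24   (sodium)
  4.1x1 + 4.5x2 + 9.1x3 + 4.4x4 + 6x5 ≥ 13.1   (fibre)
  36x1 + 54x2 + 32x3 + 8x4 + 43x5 ≥ 80   (carbohydrate)
  x4 ≤ 3.9
  x5 ≤ 3.5
  x1, x2, x3, x4, x5 ≥ 0.
The cheapest feasible vertex uses only bananas, kidney beans; brown rice, almonds, quinoa are not used. The fibre and carbohydrate requirements are met with equality.
Optimal quantities: bananas = 1.572 servings, kidney beans = 0.7312 servings.
Total cost: 0.21·1.572 + 0.45·0.7312 = 0.65916.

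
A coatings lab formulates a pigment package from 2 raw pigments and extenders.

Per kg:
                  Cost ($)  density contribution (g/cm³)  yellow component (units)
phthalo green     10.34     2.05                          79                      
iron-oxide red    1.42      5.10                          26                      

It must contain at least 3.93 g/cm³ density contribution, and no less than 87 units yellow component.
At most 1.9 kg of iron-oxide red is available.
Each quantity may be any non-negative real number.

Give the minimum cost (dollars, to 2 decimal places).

Treat it as an LP. Let x1 = kg of phthalo green, x2 = kg of iron-oxide red.
min 10.34x1 + 1.42x2 s.t.:
  2.05x1 + 5.1x2 ≥ 3.93   (density contribution)
  79x1 + 26x2 ≥ 87   (yellow component)
  x2 ≤ 1.9
  x1, x2 ≥ 0.
Both inputs are positive at the optimum. There the yellow component and the iron-oxide red cap constraints are tight.
Solving gives x1 = 0.4759, x2 = 1.9.
Objective = 10.34·0.4759 + 1.42·1.9 = 7.6188.

$7.62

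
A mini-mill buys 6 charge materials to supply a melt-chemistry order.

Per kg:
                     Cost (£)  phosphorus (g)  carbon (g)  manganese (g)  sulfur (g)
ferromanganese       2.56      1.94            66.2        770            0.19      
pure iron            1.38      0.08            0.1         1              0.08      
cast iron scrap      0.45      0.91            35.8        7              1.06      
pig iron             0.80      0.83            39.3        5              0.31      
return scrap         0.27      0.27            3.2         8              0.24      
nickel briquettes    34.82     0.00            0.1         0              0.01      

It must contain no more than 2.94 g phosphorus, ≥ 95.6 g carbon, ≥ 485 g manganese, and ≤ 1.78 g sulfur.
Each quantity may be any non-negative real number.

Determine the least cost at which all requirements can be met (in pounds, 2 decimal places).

Let x1 = kg of ferromanganese, x2 = kg of pure iron, x3 = kg of cast iron scrap, x4 = kg of pig iron, x5 = kg of return scrap, x6 = kg of nickel briquettes.
Minimize 2.56x1 + 1.38x2 + 0.45x3 + 0.8x4 + 0.27x5 + 34.82x6 with:
  1.94x1 + 0.08x2 + 0.91x3 + 0.83x4 + 0.27x5 ≤ 2.94   (phosphorus)
  66.2x1 + 0.1x2 + 35.8x3 + 39.3x4 + 3.2x5 + 0.1x6 ≥ 95.6   (carbon)
  770x1 + 1x2 + 7x3 + 5x4 + 8x5 ≥ 485   (manganese)
  0.19x1 + 0.08x2 + 1.06x3 + 0.31x4 + 0.24x5 + 0.01x6 ≤ 1.78   (sulfur)
  x1, x2, x3, x4, x5, x6 ≥ 0.
At the optimum only ferromanganese, cast iron scrap are positive (pure iron, pig iron, return scrap, nickel briquettes = 0). The carbon and manganese requirements are met with equality.
So ferromanganese = 0.6159 kg, cast iron scrap = 1.531 kg.
Objective = 2.56·0.6159 + 0.45·1.531 = 2.2657.

£2.27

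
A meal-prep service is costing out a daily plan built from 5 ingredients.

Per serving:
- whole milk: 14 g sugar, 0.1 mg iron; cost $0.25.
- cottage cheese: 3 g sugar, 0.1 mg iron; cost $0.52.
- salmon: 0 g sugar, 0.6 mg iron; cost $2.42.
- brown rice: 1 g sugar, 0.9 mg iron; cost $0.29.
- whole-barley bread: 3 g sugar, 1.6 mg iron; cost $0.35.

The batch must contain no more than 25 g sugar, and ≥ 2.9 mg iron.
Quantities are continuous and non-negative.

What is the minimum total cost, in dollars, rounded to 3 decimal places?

$0.634

Set it up as a linear program. Let x1 = servings of whole milk, x2 = servings of cottage cheese, x3 = servings of salmon, x4 = servings of brown rice, x5 = servings of whole-barley bread.
min 0.25x1 + 0.52x2 + 2.42x3 + 0.29x4 + 0.35x5 with:
  14x1 + 3x2 + 1x4 + 3x5 ≤ 25   (sugar)
  0.1x1 + 0.1x2 + 0.6x3 + 0.9x4 + 1.6x5 ≥ 2.9   (iron)
  x1, x2, x3, x4, x5 ≥ 0.
The minimum-cost mix takes nothing from whole milk, cottage cheese, salmon, brown rice — only whole-barley bread. The iron requirement is met with equality.
Optimal quantities: whole-barley bread = 1.812 servings.
Cost = 0.35·1.812 = 0.63420.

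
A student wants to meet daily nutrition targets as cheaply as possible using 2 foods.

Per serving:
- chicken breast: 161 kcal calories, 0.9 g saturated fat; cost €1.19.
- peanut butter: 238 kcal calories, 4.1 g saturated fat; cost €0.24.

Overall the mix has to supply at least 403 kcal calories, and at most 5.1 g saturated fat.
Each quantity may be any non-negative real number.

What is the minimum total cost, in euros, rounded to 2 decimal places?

Let x1 = servings of chicken breast, x2 = servings of peanut butter.
Minimize 1.19x1 + 0.24x2 with:
  161x1 + 238x2 ≥ 403   (calories)
  0.9x1 + 4.1x2 ≤ 5.1   (saturated fat)
  x1, x2 ≥ 0.
Both inputs are positive at the optimum. The calories and saturated fat requirements are met with equality.
Solving gives x1 = 0.9834, x2 = 1.028.
Total cost: 1.19·0.9834 + 0.24·1.028 = 1.4170.

€1.42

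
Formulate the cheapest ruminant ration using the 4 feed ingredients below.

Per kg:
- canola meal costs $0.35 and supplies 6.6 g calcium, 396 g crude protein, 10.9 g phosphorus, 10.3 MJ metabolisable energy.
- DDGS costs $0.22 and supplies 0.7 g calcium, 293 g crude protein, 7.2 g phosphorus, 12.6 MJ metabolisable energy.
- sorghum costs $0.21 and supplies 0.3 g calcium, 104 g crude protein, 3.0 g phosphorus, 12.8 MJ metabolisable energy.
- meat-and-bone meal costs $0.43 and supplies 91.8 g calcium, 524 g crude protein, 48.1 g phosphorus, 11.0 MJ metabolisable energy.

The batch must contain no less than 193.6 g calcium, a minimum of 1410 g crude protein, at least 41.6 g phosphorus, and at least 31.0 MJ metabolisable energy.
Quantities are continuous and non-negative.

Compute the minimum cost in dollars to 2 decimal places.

$1.14

Treat it as an LP. Let x1 = kg of canola meal, x2 = kg of DDGS, x3 = kg of sorghum, x4 = kg of meat-and-bone meal.
Minimise 0.35x1 + 0.22x2 + 0.21x3 + 0.43x4 with:
  6.6x1 + 0.7x2 + 0.3x3 + 91.8x4 ≥ 193.6   (calcium)
  396x1 + 293x2 + 104x3 + 524x4 ≥ 1410   (crude protein)
  10.9x1 + 7.2x2 + 3x3 + 48.1x4 ≥ 41.6   (phosphorus)
  10.3x1 + 12.6x2 + 12.8x3 + 11x4 ≥ 31   (metabolisable energy)
  x1, x2, x3, x4 ≥ 0.
The cheapest feasible vertex uses only DDGS, meat-and-bone meal; canola meal, sorghum are not used. There the calcium and crude protein constraints are tight.
Optimal quantities: DDGS = 1.055 kg, meat-and-bone meal = 2.101 kg.
Hence cost = 0.22·1.055 + 0.43·2.101 = $1.1355.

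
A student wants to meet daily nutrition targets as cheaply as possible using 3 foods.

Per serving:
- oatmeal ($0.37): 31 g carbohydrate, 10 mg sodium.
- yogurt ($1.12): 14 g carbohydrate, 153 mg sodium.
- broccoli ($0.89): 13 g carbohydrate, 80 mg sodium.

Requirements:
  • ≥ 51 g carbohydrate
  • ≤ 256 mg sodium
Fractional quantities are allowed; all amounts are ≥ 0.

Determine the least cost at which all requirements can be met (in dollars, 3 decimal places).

$0.609

Let x1 = servings of oatmeal, x2 = servings of yogurt, x3 = servings of broccoli.
min 0.37x1 + 1.12x2 + 0.89x3 with:
  31x1 + 14x2 + 13x3 ≥ 51   (carbohydrate)
  10x1 + 153x2 + 80x3 ≤ 256   (sodium)
  x1, x2, x3 ≥ 0.
At the optimum only oatmeal is positive (yogurt, broccoli = 0). The carbohydrate requirement is met with equality.
Solving gives x1 = 1.645.
Objective = 0.37·1.645 = 0.60865.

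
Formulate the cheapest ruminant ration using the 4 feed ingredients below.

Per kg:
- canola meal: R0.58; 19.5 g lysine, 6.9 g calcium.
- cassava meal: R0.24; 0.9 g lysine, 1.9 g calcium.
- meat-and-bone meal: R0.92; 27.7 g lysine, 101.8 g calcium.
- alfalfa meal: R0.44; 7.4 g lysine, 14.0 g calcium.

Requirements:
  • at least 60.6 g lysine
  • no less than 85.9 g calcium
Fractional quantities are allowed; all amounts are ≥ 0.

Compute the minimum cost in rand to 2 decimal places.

R1.87

Let x1 = kg of canola meal, x2 = kg of cassava meal, x3 = kg of meat-and-bone meal, x4 = kg of alfalfa meal.
Minimize 0.58x1 + 0.24x2 + 0.92x3 + 0.44x4 s.t.:
  19.5x1 + 0.9x2 + 27.7x3 + 7.4x4 ≥ 60.6   (lysine)
  6.9x1 + 1.9x2 + 101.8x3 + 14x4 ≥ 85.9   (calcium)
  x1, x2, x3, x4 ≥ 0.
The optimal basis is {canola meal, meat-and-bone meal}; cassava meal, alfalfa meal drop out. Binding constraints: lysine and calcium.
Optimal quantities: canola meal = 2.112 kg, meat-and-bone meal = 0.7006 kg.
Objective = 0.58·2.112 + 0.92·0.7006 = 1.8695.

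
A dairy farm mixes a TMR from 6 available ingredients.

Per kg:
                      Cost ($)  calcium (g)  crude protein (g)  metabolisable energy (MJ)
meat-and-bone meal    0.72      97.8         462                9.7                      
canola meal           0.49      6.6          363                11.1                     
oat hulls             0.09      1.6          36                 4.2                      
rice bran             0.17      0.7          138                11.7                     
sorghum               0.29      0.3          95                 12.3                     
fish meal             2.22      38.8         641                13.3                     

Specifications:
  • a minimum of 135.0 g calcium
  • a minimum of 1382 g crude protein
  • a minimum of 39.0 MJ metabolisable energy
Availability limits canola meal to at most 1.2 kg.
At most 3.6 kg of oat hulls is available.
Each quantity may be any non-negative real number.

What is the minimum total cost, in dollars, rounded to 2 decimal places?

$1.90

Treat it as an LP. Let x1 = kg of meat-and-bone meal, x2 = kg of canola meal, x3 = kg of oat hulls, x4 = kg of rice bran, x5 = kg of sorghum, x6 = kg of fish meal.
min 0.72x1 + 0.49x2 + 0.09x3 + 0.17x4 + 0.29x5 + 2.22x6 with:
  97.8x1 + 6.6x2 + 1.6x3 + 0.7x4 + 0.3x5 + 38.8x6 ≥ 135   (calcium)
  462x1 + 363x2 + 36x3 + 138x4 + 95x5 + 641x6 ≥ 1382   (crude protein)
  9.7x1 + 11.1x2 + 4.2x3 + 11.7x4 + 12.3x5 + 13.3x6 ≥ 39   (metabolisable energy)
  x2 ≤ 1.2
  x3 ≤ 3.6
  x1, x2, x3, x4, x5, x6 ≥ 0.
The optimal basis is {meat-and-bone meal, rice bran}; canola meal, oat hulls, sorghum, fish meal drop out. The calcium and crude protein requirements are met with equality.
Solving gives x1 = 1.341, x4 = 5.526.
Hence cost = 0.72·1.341 + 0.17·5.526 = $1.9049.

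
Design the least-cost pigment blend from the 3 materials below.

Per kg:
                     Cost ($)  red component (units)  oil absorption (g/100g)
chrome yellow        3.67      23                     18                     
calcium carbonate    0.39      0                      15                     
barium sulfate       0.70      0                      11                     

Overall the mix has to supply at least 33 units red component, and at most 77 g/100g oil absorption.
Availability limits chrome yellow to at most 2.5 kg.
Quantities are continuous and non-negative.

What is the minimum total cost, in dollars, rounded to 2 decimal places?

$5.27

Let x1 = kg of chrome yellow, x2 = kg of calcium carbonate, x3 = kg of barium sulfate.
Minimise 3.67x1 + 0.39x2 + 0.7x3 s.t.:
  23x1 ≥ 33   (red component)
  18x1 + 15x2 + 11x3 ≤ 77   (oil absorption)
  x1 ≤ 2.5
  x1, x2, x3 ≥ 0.
The minimum-cost mix takes nothing from calcium carbonate, barium sulfate — only chrome yellow. The red component requirement is met with equality.
Optimal quantities: chrome yellow = 1.435 kg.
Total cost: 3.67·1.435 = 5.2665.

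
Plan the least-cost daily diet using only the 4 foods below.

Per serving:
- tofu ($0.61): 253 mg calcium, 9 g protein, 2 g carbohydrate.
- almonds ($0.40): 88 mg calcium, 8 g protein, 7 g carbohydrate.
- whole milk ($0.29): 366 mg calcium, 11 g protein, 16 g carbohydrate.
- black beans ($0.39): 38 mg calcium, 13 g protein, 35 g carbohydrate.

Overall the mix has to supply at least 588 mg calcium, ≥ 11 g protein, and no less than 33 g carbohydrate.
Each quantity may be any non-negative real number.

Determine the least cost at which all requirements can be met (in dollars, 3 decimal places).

Let x1 = servings of tofu, x2 = servings of almonds, x3 = servings of whole milk, x4 = servings of black beans.
Minimise 0.61x1 + 0.4x2 + 0.29x3 + 0.39x4 subject to:
  253x1 + 88x2 + 366x3 + 38x4 ≥ 588   (calcium)
  9x1 + 8x2 + 11x3 + 13x4 ≥ 11   (protein)
  2x1 + 7x2 + 16x3 + 35x4 ≥ 33   (carbohydrate)
  x1, x2, x3, x4 ≥ 0.
At the optimum only whole milk, black beans are positive (tofu, almonds = 0). The calcium and carbohydrate requirements are met with equality.
Solving gives x3 = 1.584, x4 = 0.2188.
Hence cost = 0.29·1.584 + 0.39·0.2188 = $0.54469.

$0.545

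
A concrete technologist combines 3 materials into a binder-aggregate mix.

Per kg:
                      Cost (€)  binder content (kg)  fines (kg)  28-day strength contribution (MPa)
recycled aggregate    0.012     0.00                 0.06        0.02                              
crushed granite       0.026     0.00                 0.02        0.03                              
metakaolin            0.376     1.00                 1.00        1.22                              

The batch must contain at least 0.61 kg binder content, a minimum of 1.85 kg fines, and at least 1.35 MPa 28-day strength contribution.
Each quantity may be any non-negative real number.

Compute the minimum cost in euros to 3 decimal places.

€0.516

Set it up as a linear program. Let x1 = kg of recycled aggregate, x2 = kg of crushed granite, x3 = kg of metakaolin.
Minimise 0.012x1 + 0.026x2 + 0.376x3 s.t.:
  1x3 ≥ 0.61   (binder content)
  0.06x1 + 0.02x2 + 1x3 ≥ 1.85   (fines)
  0.02x1 + 0.03x2 + 1.22x3 ≥ 1.35   (28-day strength contribution)
  x1, x2, x3 ≥ 0.
The optimal basis is {recycled aggregate, metakaolin}; crushed granite drops out. Binding constraints: fines and 28-day strength contribution.
Optimal quantities: recycled aggregate = 17.05 kg, metakaolin = 0.8271 kg.
Total cost: 0.012·17.05 + 0.376·0.8271 = 0.51559.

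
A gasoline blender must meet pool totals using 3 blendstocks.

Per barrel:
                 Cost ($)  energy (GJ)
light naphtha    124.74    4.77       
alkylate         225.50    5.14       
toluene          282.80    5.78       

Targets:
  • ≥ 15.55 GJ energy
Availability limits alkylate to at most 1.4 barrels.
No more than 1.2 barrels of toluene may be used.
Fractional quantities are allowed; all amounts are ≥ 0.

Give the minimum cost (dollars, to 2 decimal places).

$406.65

Treat it as an LP. Let x1 = barrels of light naphtha, x2 = barrels of alkylate, x3 = barrels of toluene.
min 124.74x1 + 225.5x2 + 282.8x3 s.t.:
  4.77x1 + 5.14x2 + 5.78x3 ≥ 15.55   (energy)
  x2 ≤ 1.4
  x3 ≤ 1.2
  x1, x2, x3 ≥ 0.
The optimal basis is {light naphtha}; alkylate, toluene drop out. Binding constraint: energy.
So light naphtha = 3.26 barrels.
Cost = 124.74·3.26 = 406.6524.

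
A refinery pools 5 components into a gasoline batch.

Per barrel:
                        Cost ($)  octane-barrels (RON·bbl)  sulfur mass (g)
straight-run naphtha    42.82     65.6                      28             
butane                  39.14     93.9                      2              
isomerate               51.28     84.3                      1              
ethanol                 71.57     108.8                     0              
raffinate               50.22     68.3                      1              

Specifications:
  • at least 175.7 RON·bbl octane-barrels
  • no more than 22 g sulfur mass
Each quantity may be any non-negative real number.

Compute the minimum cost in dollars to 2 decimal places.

Let x1 = barrels of straight-run naphtha, x2 = barrels of butane, x3 = barrels of isomerate, x4 = barrels of ethanol, x5 = barrels of raffinate.
Minimize 42.82x1 + 39.14x2 + 51.28x3 + 71.57x4 + 50.22x5 with:
  65.6x1 + 93.9x2 + 84.3x3 + 108.8x4 + 68.3x5 ≥ 175.7   (octane-barrels)
  28x1 + 2x2 + 1x3 + 1x5 ≤ 22   (sulfur mass)
  x1, x2, x3, x4, x5 ≥ 0.
At the optimum only butane is positive (straight-run naphtha, isomerate, ethanol, raffinate = 0). Binding constraint: octane-barrels.
Optimal quantities: butane = 1.87114 barrels.
Objective = 39.14·1.87114 = 73.2364.

$73.24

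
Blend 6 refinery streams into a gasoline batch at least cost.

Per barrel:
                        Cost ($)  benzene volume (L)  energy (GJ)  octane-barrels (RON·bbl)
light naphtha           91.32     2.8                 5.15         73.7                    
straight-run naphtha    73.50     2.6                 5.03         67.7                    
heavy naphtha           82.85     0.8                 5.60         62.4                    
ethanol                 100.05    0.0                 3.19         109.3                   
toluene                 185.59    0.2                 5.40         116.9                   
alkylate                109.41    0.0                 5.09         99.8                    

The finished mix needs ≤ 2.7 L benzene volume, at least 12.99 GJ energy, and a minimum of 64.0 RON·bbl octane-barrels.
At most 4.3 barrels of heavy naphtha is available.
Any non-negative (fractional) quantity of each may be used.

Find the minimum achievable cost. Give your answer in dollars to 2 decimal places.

Treat it as an LP. Let x1 = barrels of light naphtha, x2 = barrels of straight-run naphtha, x3 = barrels of heavy naphtha, x4 = barrels of ethanol, x5 = barrels of toluene, x6 = barrels of alkylate.
Minimise 91.32x1 + 73.5x2 + 82.85x3 + 100.05x4 + 185.59x5 + 109.41x6 subject to:
  2.8x1 + 2.6x2 + 0.8x3 + 0.2x5 ≤ 2.7   (benzene volume)
  5.15x1 + 5.03x2 + 5.6x3 + 3.19x4 + 5.4x5 + 5.09x6 ≥ 12.99   (energy)
  73.7x1 + 67.7x2 + 62.4x3 + 109.3x4 + 116.9x5 + 99.8x6 ≥ 64   (octane-barrels)
  x3 ≤ 4.3
  x1, x2, x3, x4, x5, x6 ≥ 0.
The optimal basis is {straight-run naphtha, heavy naphtha}; light naphtha, ethanol, toluene, alkylate drop out. There the benzene volume and energy constraints are tight.
Optimal quantities: straight-run naphtha = 0.44875 barrels, heavy naphtha = 1.9166 barrels.
Hence cost = 73.5·0.44875 + 82.85·1.9166 = $191.7734.

$191.77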